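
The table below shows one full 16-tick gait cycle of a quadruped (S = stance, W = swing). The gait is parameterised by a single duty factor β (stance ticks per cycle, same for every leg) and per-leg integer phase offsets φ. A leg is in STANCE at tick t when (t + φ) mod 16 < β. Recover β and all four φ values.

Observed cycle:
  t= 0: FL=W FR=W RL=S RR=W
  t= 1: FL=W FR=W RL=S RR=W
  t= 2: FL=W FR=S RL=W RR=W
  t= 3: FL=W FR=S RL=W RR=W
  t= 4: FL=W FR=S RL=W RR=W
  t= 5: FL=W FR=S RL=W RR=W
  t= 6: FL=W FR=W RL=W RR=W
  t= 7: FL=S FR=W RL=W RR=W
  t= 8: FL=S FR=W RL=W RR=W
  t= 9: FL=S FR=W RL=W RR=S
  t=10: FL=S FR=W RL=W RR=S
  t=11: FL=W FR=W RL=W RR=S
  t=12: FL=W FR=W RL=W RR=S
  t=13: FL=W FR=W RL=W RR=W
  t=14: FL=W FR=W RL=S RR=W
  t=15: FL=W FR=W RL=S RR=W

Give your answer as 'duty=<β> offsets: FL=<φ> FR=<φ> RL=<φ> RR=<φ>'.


duty=4 offsets: FL=9 FR=14 RL=2 RR=7

duty β = stance ticks per leg = 4
FL: stance ticks = 4; W→S at t=7 → φ=9
FR: stance ticks = 4; W→S at t=2 → φ=14
RL: stance ticks = 4; W→S at t=14 → φ=2
RR: stance ticks = 4; W→S at t=9 → φ=7


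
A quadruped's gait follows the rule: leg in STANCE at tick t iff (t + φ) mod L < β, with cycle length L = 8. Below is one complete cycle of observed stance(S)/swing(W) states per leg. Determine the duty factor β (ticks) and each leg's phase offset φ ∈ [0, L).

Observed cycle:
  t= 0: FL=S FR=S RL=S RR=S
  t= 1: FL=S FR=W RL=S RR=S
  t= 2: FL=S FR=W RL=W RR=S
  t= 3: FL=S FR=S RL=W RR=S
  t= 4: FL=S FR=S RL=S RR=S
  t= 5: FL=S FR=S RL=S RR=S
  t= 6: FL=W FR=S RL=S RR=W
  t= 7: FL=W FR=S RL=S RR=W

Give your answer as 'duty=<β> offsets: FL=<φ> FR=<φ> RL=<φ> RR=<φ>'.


duty β = stance ticks per leg = 6
FL: stance ticks = 6; W→S at t=0 → φ=0
FR: stance ticks = 6; W→S at t=3 → φ=5
RL: stance ticks = 6; W→S at t=4 → φ=4
RR: stance ticks = 6; W→S at t=0 → φ=0

duty=6 offsets: FL=0 FR=5 RL=4 RR=0


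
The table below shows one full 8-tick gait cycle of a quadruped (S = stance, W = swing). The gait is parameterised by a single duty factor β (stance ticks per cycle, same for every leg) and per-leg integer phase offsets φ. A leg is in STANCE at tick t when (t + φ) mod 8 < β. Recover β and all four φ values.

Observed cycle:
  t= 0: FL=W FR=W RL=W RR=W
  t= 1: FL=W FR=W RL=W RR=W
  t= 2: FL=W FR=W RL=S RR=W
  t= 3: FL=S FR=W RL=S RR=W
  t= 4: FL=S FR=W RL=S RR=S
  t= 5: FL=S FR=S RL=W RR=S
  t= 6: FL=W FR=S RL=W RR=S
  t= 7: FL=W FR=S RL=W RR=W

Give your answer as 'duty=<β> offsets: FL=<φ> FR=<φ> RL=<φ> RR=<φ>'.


duty=3 offsets: FL=5 FR=3 RL=6 RR=4

duty β = stance ticks per leg = 3
FL: stance ticks = 3; W→S at t=3 → φ=5
FR: stance ticks = 3; W→S at t=5 → φ=3
RL: stance ticks = 3; W→S at t=2 → φ=6
RR: stance ticks = 3; W→S at t=4 → φ=4


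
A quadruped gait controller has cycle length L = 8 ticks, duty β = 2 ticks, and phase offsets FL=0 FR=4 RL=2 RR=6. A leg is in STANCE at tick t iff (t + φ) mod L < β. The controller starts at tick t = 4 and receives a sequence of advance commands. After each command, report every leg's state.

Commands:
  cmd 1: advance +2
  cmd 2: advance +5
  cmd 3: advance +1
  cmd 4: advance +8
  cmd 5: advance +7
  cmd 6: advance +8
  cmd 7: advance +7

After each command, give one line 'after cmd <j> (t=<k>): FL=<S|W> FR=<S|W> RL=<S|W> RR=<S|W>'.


start t=4: FL=W FR=S RL=W RR=W
cmd 1: advance +2 → t=6, phase=(6,2,0,4) → FL=W FR=W RL=S RR=W
cmd 2: advance +5 → t=11, phase=(3,7,5,1) → FL=W FR=W RL=W RR=S
cmd 3: advance +1 → t=12, phase=(4,0,6,2) → FL=W FR=S RL=W RR=W
cmd 4: advance +8 → t=20, phase=(4,0,6,2) → FL=W FR=S RL=W RR=W
cmd 5: advance +7 → t=27, phase=(3,7,5,1) → FL=W FR=W RL=W RR=S
cmd 6: advance +8 → t=35, phase=(3,7,5,1) → FL=W FR=W RL=W RR=S
cmd 7: advance +7 → t=42, phase=(2,6,4,0) → FL=W FR=W RL=W RR=S

after cmd 1 (t=6): FL=W FR=W RL=S RR=W
after cmd 2 (t=11): FL=W FR=W RL=W RR=S
after cmd 3 (t=12): FL=W FR=S RL=W RR=W
after cmd 4 (t=20): FL=W FR=S RL=W RR=W
after cmd 5 (t=27): FL=W FR=W RL=W RR=S
after cmd 6 (t=35): FL=W FR=W RL=W RR=S
after cmd 7 (t=42): FL=W FR=W RL=W RR=S


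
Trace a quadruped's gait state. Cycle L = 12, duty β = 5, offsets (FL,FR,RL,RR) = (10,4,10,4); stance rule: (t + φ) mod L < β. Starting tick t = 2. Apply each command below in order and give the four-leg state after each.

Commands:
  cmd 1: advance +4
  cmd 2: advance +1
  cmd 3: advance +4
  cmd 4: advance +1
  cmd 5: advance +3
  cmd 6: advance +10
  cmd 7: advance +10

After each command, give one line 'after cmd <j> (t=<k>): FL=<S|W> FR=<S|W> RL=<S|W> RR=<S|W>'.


start t=2: FL=S FR=W RL=S RR=W
cmd 1: advance +4 → t=6, phase=(4,10,4,10) → FL=S FR=W RL=S RR=W
cmd 2: advance +1 → t=7, phase=(5,11,5,11) → FL=W FR=W RL=W RR=W
cmd 3: advance +4 → t=11, phase=(9,3,9,3) → FL=W FR=S RL=W RR=S
cmd 4: advance +1 → t=12, phase=(10,4,10,4) → FL=W FR=S RL=W RR=S
cmd 5: advance +3 → t=15, phase=(1,7,1,7) → FL=S FR=W RL=S RR=W
cmd 6: advance +10 → t=25, phase=(11,5,11,5) → FL=W FR=W RL=W RR=W
cmd 7: advance +10 → t=35, phase=(9,3,9,3) → FL=W FR=S RL=W RR=S

after cmd 1 (t=6): FL=S FR=W RL=S RR=W
after cmd 2 (t=7): FL=W FR=W RL=W RR=W
after cmd 3 (t=11): FL=W FR=S RL=W RR=S
after cmd 4 (t=12): FL=W FR=S RL=W RR=S
after cmd 5 (t=15): FL=S FR=W RL=S RR=W
after cmd 6 (t=25): FL=W FR=W RL=W RR=W
after cmd 7 (t=35): FL=W FR=S RL=W RR=S


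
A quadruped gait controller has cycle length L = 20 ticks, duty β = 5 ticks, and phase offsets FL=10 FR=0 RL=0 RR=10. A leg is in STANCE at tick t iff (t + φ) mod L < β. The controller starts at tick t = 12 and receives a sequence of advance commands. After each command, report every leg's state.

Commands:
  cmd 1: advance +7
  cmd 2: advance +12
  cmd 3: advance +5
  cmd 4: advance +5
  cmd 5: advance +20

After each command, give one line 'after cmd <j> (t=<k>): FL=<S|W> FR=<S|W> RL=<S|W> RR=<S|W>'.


start t=12: FL=S FR=W RL=W RR=S
cmd 1: advance +7 → t=19, phase=(9,19,19,9) → FL=W FR=W RL=W RR=W
cmd 2: advance +12 → t=31, phase=(1,11,11,1) → FL=S FR=W RL=W RR=S
cmd 3: advance +5 → t=36, phase=(6,16,16,6) → FL=W FR=W RL=W RR=W
cmd 4: advance +5 → t=41, phase=(11,1,1,11) → FL=W FR=S RL=S RR=W
cmd 5: advance +20 → t=61, phase=(11,1,1,11) → FL=W FR=S RL=S RR=W

after cmd 1 (t=19): FL=W FR=W RL=W RR=W
after cmd 2 (t=31): FL=S FR=W RL=W RR=S
after cmd 3 (t=36): FL=W FR=W RL=W RR=W
after cmd 4 (t=41): FL=W FR=S RL=S RR=W
after cmd 5 (t=61): FL=W FR=S RL=S RR=W


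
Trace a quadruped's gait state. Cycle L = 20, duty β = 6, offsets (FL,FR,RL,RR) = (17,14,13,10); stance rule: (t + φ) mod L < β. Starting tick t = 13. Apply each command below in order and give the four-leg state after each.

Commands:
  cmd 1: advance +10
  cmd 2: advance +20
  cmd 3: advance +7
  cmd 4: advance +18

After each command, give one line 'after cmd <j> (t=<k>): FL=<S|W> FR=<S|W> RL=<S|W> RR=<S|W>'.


start t=13: FL=W FR=W RL=W RR=S
cmd 1: advance +10 → t=23, phase=(0,17,16,13) → FL=S FR=W RL=W RR=W
cmd 2: advance +20 → t=43, phase=(0,17,16,13) → FL=S FR=W RL=W RR=W
cmd 3: advance +7 → t=50, phase=(7,4,3,0) → FL=W FR=S RL=S RR=S
cmd 4: advance +18 → t=68, phase=(5,2,1,18) → FL=S FR=S RL=S RR=W

after cmd 1 (t=23): FL=S FR=W RL=W RR=W
after cmd 2 (t=43): FL=S FR=W RL=W RR=W
after cmd 3 (t=50): FL=W FR=S RL=S RR=S
after cmd 4 (t=68): FL=S FR=S RL=S RR=W


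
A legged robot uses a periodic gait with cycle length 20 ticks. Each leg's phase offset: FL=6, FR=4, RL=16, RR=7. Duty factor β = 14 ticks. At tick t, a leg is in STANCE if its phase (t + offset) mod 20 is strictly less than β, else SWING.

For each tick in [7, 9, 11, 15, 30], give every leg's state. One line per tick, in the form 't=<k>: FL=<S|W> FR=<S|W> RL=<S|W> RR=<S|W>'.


t=7: phase=(13,11,3,14) vs β=14 → FL=S FR=S RL=S RR=W
t=9: phase=(15,13,5,16) vs β=14 → FL=W FR=S RL=S RR=W
t=11: phase=(17,15,7,18) vs β=14 → FL=W FR=W RL=S RR=W
t=15: phase=(1,19,11,2) vs β=14 → FL=S FR=W RL=S RR=S
t=30: phase=(16,14,6,17) vs β=14 → FL=W FR=W RL=S RR=W

t=7: FL=S FR=S RL=S RR=W
t=9: FL=W FR=S RL=S RR=W
t=11: FL=W FR=W RL=S RR=W
t=15: FL=S FR=W RL=S RR=S
t=30: FL=W FR=W RL=S RR=W


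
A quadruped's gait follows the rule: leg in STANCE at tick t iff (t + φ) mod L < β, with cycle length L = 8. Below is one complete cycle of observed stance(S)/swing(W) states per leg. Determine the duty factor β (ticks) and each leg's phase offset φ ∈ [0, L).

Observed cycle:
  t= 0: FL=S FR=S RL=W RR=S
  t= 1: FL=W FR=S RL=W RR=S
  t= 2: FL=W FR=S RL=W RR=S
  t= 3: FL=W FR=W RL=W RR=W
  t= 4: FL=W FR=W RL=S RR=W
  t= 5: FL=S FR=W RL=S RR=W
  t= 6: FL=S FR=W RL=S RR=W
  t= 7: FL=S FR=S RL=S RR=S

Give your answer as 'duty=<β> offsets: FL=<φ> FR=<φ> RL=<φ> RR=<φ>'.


duty=4 offsets: FL=3 FR=1 RL=4 RR=1

duty β = stance ticks per leg = 4
FL: stance ticks = 4; W→S at t=5 → φ=3
FR: stance ticks = 4; W→S at t=7 → φ=1
RL: stance ticks = 4; W→S at t=4 → φ=4
RR: stance ticks = 4; W→S at t=7 → φ=1


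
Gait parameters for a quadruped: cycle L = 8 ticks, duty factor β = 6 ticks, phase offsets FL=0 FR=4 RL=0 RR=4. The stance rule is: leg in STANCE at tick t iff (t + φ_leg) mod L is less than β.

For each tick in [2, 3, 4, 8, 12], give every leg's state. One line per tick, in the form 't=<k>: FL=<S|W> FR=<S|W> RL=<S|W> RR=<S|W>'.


t=2: phase=(2,6,2,6) vs β=6 → FL=S FR=W RL=S RR=W
t=3: phase=(3,7,3,7) vs β=6 → FL=S FR=W RL=S RR=W
t=4: phase=(4,0,4,0) vs β=6 → FL=S FR=S RL=S RR=S
t=8: phase=(0,4,0,4) vs β=6 → FL=S FR=S RL=S RR=S
t=12: phase=(4,0,4,0) vs β=6 → FL=S FR=S RL=S RR=S

t=2: FL=S FR=W RL=S RR=W
t=3: FL=S FR=W RL=S RR=W
t=4: FL=S FR=S RL=S RR=S
t=8: FL=S FR=S RL=S RR=S
t=12: FL=S FR=S RL=S RR=S


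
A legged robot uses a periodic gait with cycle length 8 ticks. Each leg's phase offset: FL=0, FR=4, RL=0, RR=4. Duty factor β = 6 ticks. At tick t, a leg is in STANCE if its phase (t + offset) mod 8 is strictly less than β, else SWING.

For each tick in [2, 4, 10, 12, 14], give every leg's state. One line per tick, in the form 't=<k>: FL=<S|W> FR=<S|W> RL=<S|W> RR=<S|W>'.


t=2: phase=(2,6,2,6) vs β=6 → FL=S FR=W RL=S RR=W
t=4: phase=(4,0,4,0) vs β=6 → FL=S FR=S RL=S RR=S
t=10: phase=(2,6,2,6) vs β=6 → FL=S FR=W RL=S RR=W
t=12: phase=(4,0,4,0) vs β=6 → FL=S FR=S RL=S RR=S
t=14: phase=(6,2,6,2) vs β=6 → FL=W FR=S RL=W RR=S

t=2: FL=S FR=W RL=S RR=W
t=4: FL=S FR=S RL=S RR=S
t=10: FL=S FR=W RL=S RR=W
t=12: FL=S FR=S RL=S RR=S
t=14: FL=W FR=S RL=W RR=S


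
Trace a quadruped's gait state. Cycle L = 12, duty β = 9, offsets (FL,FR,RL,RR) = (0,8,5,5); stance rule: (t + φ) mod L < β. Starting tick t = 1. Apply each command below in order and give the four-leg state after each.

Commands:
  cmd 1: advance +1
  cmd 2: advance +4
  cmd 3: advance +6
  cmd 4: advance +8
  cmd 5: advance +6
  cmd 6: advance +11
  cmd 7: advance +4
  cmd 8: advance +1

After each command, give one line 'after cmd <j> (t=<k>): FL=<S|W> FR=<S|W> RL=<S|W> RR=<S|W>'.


start t=1: FL=S FR=W RL=S RR=S
cmd 1: advance +1 → t=2, phase=(2,10,7,7) → FL=S FR=W RL=S RR=S
cmd 2: advance +4 → t=6, phase=(6,2,11,11) → FL=S FR=S RL=W RR=W
cmd 3: advance +6 → t=12, phase=(0,8,5,5) → FL=S FR=S RL=S RR=S
cmd 4: advance +8 → t=20, phase=(8,4,1,1) → FL=S FR=S RL=S RR=S
cmd 5: advance +6 → t=26, phase=(2,10,7,7) → FL=S FR=W RL=S RR=S
cmd 6: advance +11 → t=37, phase=(1,9,6,6) → FL=S FR=W RL=S RR=S
cmd 7: advance +4 → t=41, phase=(5,1,10,10) → FL=S FR=S RL=W RR=W
cmd 8: advance +1 → t=42, phase=(6,2,11,11) → FL=S FR=S RL=W RR=W

after cmd 1 (t=2): FL=S FR=W RL=S RR=S
after cmd 2 (t=6): FL=S FR=S RL=W RR=W
after cmd 3 (t=12): FL=S FR=S RL=S RR=S
after cmd 4 (t=20): FL=S FR=S RL=S RR=S
after cmd 5 (t=26): FL=S FR=W RL=S RR=S
after cmd 6 (t=37): FL=S FR=W RL=S RR=S
after cmd 7 (t=41): FL=S FR=S RL=W RR=W
after cmd 8 (t=42): FL=S FR=S RL=W RR=W


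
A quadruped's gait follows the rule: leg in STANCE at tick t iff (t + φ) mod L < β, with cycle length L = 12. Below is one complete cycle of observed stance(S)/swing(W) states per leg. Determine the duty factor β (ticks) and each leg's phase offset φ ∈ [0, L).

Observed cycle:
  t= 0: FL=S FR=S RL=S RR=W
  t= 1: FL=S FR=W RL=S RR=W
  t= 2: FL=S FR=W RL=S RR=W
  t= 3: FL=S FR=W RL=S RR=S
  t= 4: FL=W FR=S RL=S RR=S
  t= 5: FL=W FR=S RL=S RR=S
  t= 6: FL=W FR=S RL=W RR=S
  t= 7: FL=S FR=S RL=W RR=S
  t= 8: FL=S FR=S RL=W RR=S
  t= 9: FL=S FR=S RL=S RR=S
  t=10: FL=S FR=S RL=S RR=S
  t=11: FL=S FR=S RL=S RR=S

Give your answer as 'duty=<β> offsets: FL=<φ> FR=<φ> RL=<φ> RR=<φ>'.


duty β = stance ticks per leg = 9
FL: stance ticks = 9; W→S at t=7 → φ=5
FR: stance ticks = 9; W→S at t=4 → φ=8
RL: stance ticks = 9; W→S at t=9 → φ=3
RR: stance ticks = 9; W→S at t=3 → φ=9

duty=9 offsets: FL=5 FR=8 RL=3 RR=9


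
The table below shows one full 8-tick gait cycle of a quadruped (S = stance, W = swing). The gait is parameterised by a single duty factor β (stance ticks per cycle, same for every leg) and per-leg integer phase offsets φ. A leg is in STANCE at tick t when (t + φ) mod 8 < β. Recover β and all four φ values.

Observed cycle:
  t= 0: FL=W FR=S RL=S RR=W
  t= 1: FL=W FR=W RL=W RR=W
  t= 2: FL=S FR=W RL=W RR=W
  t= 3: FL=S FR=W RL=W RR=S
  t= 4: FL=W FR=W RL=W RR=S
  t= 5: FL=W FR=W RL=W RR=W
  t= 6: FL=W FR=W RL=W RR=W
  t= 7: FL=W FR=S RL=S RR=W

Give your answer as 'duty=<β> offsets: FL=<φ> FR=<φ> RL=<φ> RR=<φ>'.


duty=2 offsets: FL=6 FR=1 RL=1 RR=5

duty β = stance ticks per leg = 2
FL: stance ticks = 2; W→S at t=2 → φ=6
FR: stance ticks = 2; W→S at t=7 → φ=1
RL: stance ticks = 2; W→S at t=7 → φ=1
RR: stance ticks = 2; W→S at t=3 → φ=5


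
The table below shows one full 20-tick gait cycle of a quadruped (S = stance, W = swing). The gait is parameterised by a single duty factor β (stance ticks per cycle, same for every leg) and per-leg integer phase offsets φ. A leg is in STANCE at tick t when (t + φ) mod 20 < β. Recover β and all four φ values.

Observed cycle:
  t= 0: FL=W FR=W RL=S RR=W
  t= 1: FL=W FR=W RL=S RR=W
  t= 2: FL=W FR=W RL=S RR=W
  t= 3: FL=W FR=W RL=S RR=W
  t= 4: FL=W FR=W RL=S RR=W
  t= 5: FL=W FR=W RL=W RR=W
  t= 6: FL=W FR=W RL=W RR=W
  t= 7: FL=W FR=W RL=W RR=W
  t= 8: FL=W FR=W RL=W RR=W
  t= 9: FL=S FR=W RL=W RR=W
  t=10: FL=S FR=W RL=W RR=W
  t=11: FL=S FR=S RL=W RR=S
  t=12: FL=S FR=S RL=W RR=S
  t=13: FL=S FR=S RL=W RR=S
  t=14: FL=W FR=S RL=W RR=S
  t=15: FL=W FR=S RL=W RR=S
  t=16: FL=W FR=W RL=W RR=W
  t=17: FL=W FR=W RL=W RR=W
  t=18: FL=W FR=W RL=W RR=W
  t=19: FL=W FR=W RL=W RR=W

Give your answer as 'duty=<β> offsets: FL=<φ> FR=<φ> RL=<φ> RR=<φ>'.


duty=5 offsets: FL=11 FR=9 RL=0 RR=9

duty β = stance ticks per leg = 5
FL: stance ticks = 5; W→S at t=9 → φ=11
FR: stance ticks = 5; W→S at t=11 → φ=9
RL: stance ticks = 5; W→S at t=0 → φ=0
RR: stance ticks = 5; W→S at t=11 → φ=9


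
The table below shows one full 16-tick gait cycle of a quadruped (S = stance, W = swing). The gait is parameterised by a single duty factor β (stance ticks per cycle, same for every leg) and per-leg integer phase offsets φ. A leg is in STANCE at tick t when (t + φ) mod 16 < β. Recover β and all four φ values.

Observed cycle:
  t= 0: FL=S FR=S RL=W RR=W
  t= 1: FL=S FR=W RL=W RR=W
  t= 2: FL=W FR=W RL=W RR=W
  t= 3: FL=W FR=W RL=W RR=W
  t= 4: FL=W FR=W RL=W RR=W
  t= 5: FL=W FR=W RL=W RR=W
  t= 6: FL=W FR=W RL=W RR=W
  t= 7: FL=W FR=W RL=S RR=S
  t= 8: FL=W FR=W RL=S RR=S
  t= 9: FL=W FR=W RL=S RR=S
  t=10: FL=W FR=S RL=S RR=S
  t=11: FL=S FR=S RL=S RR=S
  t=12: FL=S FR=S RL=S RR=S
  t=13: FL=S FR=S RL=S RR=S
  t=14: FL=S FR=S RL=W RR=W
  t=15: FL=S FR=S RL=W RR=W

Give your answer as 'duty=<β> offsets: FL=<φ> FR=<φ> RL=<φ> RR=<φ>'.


duty β = stance ticks per leg = 7
FL: stance ticks = 7; W→S at t=11 → φ=5
FR: stance ticks = 7; W→S at t=10 → φ=6
RL: stance ticks = 7; W→S at t=7 → φ=9
RR: stance ticks = 7; W→S at t=7 → φ=9

duty=7 offsets: FL=5 FR=6 RL=9 RR=9


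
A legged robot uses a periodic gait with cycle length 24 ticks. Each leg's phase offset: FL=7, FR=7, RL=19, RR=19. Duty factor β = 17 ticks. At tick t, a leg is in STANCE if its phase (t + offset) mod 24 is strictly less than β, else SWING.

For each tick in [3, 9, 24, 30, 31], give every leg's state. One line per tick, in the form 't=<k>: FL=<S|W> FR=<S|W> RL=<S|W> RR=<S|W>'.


t=3: FL=S FR=S RL=W RR=W
t=9: FL=S FR=S RL=S RR=S
t=24: FL=S FR=S RL=W RR=W
t=30: FL=S FR=S RL=S RR=S
t=31: FL=S FR=S RL=S RR=S

t=3: phase=(10,10,22,22) vs β=17 → FL=S FR=S RL=W RR=W
t=9: phase=(16,16,4,4) vs β=17 → FL=S FR=S RL=S RR=S
t=24: phase=(7,7,19,19) vs β=17 → FL=S FR=S RL=W RR=W
t=30: phase=(13,13,1,1) vs β=17 → FL=S FR=S RL=S RR=S
t=31: phase=(14,14,2,2) vs β=17 → FL=S FR=S RL=S RR=S


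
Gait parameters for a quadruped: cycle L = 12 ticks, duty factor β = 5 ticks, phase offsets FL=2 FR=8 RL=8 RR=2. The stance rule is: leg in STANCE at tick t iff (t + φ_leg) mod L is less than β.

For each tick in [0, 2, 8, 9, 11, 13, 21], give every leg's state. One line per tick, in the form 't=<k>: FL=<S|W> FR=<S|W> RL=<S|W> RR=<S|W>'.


t=0: phase=(2,8,8,2) vs β=5 → FL=S FR=W RL=W RR=S
t=2: phase=(4,10,10,4) vs β=5 → FL=S FR=W RL=W RR=S
t=8: phase=(10,4,4,10) vs β=5 → FL=W FR=S RL=S RR=W
t=9: phase=(11,5,5,11) vs β=5 → FL=W FR=W RL=W RR=W
t=11: phase=(1,7,7,1) vs β=5 → FL=S FR=W RL=W RR=S
t=13: phase=(3,9,9,3) vs β=5 → FL=S FR=W RL=W RR=S
t=21: phase=(11,5,5,11) vs β=5 → FL=W FR=W RL=W RR=W

t=0: FL=S FR=W RL=W RR=S
t=2: FL=S FR=W RL=W RR=S
t=8: FL=W FR=S RL=S RR=W
t=9: FL=W FR=W RL=W RR=W
t=11: FL=S FR=W RL=W RR=S
t=13: FL=S FR=W RL=W RR=S
t=21: FL=W FR=W RL=W RR=W


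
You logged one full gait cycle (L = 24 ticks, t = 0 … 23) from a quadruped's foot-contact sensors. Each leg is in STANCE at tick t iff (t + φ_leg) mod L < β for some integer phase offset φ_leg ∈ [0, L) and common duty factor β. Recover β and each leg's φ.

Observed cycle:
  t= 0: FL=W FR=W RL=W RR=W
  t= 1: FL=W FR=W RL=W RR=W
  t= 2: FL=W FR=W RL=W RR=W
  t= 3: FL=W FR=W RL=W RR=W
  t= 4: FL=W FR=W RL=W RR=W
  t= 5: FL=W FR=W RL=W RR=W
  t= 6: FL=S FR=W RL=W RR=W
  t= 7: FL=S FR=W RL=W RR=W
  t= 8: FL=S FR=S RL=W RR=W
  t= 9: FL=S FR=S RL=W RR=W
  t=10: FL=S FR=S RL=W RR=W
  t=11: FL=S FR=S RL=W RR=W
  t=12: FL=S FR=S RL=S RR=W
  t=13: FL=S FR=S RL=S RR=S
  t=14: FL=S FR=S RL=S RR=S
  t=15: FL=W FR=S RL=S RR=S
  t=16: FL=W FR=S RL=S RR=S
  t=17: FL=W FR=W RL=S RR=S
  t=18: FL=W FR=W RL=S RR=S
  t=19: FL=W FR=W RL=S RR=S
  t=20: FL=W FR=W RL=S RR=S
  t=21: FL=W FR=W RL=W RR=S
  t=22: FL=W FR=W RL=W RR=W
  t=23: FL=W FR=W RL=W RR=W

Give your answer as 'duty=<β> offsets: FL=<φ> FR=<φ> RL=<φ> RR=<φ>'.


duty=9 offsets: FL=18 FR=16 RL=12 RR=11

duty β = stance ticks per leg = 9
FL: stance ticks = 9; W→S at t=6 → φ=18
FR: stance ticks = 9; W→S at t=8 → φ=16
RL: stance ticks = 9; W→S at t=12 → φ=12
RR: stance ticks = 9; W→S at t=13 → φ=11


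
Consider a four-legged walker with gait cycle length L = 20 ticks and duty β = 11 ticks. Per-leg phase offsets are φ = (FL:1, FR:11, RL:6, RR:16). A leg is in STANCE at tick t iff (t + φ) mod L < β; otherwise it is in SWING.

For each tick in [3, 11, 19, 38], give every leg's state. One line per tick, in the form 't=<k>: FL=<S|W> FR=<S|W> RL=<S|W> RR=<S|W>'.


t=3: FL=S FR=W RL=S RR=W
t=11: FL=W FR=S RL=W RR=S
t=19: FL=S FR=S RL=S RR=W
t=38: FL=W FR=S RL=S RR=W

t=3: phase=(4,14,9,19) vs β=11 → FL=S FR=W RL=S RR=W
t=11: phase=(12,2,17,7) vs β=11 → FL=W FR=S RL=W RR=S
t=19: phase=(0,10,5,15) vs β=11 → FL=S FR=S RL=S RR=W
t=38: phase=(19,9,4,14) vs β=11 → FL=W FR=S RL=S RR=W


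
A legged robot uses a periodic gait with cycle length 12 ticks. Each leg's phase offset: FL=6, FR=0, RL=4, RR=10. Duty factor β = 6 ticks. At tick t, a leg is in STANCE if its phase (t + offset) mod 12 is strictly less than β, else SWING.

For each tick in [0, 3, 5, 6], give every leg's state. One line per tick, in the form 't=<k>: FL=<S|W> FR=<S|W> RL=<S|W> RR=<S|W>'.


t=0: FL=W FR=S RL=S RR=W
t=3: FL=W FR=S RL=W RR=S
t=5: FL=W FR=S RL=W RR=S
t=6: FL=S FR=W RL=W RR=S

t=0: phase=(6,0,4,10) vs β=6 → FL=W FR=S RL=S RR=W
t=3: phase=(9,3,7,1) vs β=6 → FL=W FR=S RL=W RR=S
t=5: phase=(11,5,9,3) vs β=6 → FL=W FR=S RL=W RR=S
t=6: phase=(0,6,10,4) vs β=6 → FL=S FR=W RL=W RR=S


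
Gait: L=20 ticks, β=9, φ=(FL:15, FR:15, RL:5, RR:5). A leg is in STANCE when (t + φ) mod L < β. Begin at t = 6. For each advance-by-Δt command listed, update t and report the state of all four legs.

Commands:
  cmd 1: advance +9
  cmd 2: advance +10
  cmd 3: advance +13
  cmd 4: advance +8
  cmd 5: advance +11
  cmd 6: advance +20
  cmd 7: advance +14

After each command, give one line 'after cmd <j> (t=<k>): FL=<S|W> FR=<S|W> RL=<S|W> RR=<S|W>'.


start t=6: FL=S FR=S RL=W RR=W
cmd 1: advance +9 → t=15, phase=(10,10,0,0) → FL=W FR=W RL=S RR=S
cmd 2: advance +10 → t=25, phase=(0,0,10,10) → FL=S FR=S RL=W RR=W
cmd 3: advance +13 → t=38, phase=(13,13,3,3) → FL=W FR=W RL=S RR=S
cmd 4: advance +8 → t=46, phase=(1,1,11,11) → FL=S FR=S RL=W RR=W
cmd 5: advance +11 → t=57, phase=(12,12,2,2) → FL=W FR=W RL=S RR=S
cmd 6: advance +20 → t=77, phase=(12,12,2,2) → FL=W FR=W RL=S RR=S
cmd 7: advance +14 → t=91, phase=(6,6,16,16) → FL=S FR=S RL=W RR=W

after cmd 1 (t=15): FL=W FR=W RL=S RR=S
after cmd 2 (t=25): FL=S FR=S RL=W RR=W
after cmd 3 (t=38): FL=W FR=W RL=S RR=S
after cmd 4 (t=46): FL=S FR=S RL=W RR=W
after cmd 5 (t=57): FL=W FR=W RL=S RR=S
after cmd 6 (t=77): FL=W FR=W RL=S RR=S
after cmd 7 (t=91): FL=S FR=S RL=W RR=W


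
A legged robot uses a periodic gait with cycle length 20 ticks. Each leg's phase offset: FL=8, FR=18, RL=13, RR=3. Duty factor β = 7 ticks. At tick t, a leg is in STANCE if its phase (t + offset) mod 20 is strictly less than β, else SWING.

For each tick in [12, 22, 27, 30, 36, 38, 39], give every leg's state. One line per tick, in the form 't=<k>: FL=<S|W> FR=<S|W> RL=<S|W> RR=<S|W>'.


t=12: phase=(0,10,5,15) vs β=7 → FL=S FR=W RL=S RR=W
t=22: phase=(10,0,15,5) vs β=7 → FL=W FR=S RL=W RR=S
t=27: phase=(15,5,0,10) vs β=7 → FL=W FR=S RL=S RR=W
t=30: phase=(18,8,3,13) vs β=7 → FL=W FR=W RL=S RR=W
t=36: phase=(4,14,9,19) vs β=7 → FL=S FR=W RL=W RR=W
t=38: phase=(6,16,11,1) vs β=7 → FL=S FR=W RL=W RR=S
t=39: phase=(7,17,12,2) vs β=7 → FL=W FR=W RL=W RR=S

t=12: FL=S FR=W RL=S RR=W
t=22: FL=W FR=S RL=W RR=S
t=27: FL=W FR=S RL=S RR=W
t=30: FL=W FR=W RL=S RR=W
t=36: FL=S FR=W RL=W RR=W
t=38: FL=S FR=W RL=W RR=S
t=39: FL=W FR=W RL=W RR=S


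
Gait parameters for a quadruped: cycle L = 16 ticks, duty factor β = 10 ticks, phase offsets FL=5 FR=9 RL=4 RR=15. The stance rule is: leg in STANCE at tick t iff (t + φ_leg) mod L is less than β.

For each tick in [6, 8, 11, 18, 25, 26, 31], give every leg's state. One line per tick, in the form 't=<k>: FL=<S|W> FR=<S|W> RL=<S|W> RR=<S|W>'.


t=6: FL=W FR=W RL=W RR=S
t=8: FL=W FR=S RL=W RR=S
t=11: FL=S FR=S RL=W RR=W
t=18: FL=S FR=W RL=S RR=S
t=25: FL=W FR=S RL=W RR=S
t=26: FL=W FR=S RL=W RR=S
t=31: FL=S FR=S RL=S RR=W

t=6: phase=(11,15,10,5) vs β=10 → FL=W FR=W RL=W RR=S
t=8: phase=(13,1,12,7) vs β=10 → FL=W FR=S RL=W RR=S
t=11: phase=(0,4,15,10) vs β=10 → FL=S FR=S RL=W RR=W
t=18: phase=(7,11,6,1) vs β=10 → FL=S FR=W RL=S RR=S
t=25: phase=(14,2,13,8) vs β=10 → FL=W FR=S RL=W RR=S
t=26: phase=(15,3,14,9) vs β=10 → FL=W FR=S RL=W RR=S
t=31: phase=(4,8,3,14) vs β=10 → FL=S FR=S RL=S RR=W


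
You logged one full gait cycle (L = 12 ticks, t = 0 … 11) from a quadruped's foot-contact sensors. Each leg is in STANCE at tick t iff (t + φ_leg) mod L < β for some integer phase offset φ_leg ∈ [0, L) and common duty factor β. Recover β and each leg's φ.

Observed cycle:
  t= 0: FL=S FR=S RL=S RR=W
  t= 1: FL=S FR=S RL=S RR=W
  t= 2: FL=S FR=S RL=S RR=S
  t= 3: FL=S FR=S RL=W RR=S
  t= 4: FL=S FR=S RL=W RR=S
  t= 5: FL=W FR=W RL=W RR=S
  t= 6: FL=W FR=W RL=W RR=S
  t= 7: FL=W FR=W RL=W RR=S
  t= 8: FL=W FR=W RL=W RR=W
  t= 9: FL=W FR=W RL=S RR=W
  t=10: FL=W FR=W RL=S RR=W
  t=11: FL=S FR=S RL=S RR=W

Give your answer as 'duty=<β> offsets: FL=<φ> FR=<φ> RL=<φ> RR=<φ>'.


duty β = stance ticks per leg = 6
FL: stance ticks = 6; W→S at t=11 → φ=1
FR: stance ticks = 6; W→S at t=11 → φ=1
RL: stance ticks = 6; W→S at t=9 → φ=3
RR: stance ticks = 6; W→S at t=2 → φ=10

duty=6 offsets: FL=1 FR=1 RL=3 RR=10


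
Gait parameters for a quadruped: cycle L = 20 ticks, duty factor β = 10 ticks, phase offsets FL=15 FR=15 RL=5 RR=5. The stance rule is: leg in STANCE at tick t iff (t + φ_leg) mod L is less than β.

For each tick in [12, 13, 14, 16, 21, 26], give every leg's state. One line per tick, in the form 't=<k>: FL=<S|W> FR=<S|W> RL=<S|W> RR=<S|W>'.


t=12: phase=(7,7,17,17) vs β=10 → FL=S FR=S RL=W RR=W
t=13: phase=(8,8,18,18) vs β=10 → FL=S FR=S RL=W RR=W
t=14: phase=(9,9,19,19) vs β=10 → FL=S FR=S RL=W RR=W
t=16: phase=(11,11,1,1) vs β=10 → FL=W FR=W RL=S RR=S
t=21: phase=(16,16,6,6) vs β=10 → FL=W FR=W RL=S RR=S
t=26: phase=(1,1,11,11) vs β=10 → FL=S FR=S RL=W RR=W

t=12: FL=S FR=S RL=W RR=W
t=13: FL=S FR=S RL=W RR=W
t=14: FL=S FR=S RL=W RR=W
t=16: FL=W FR=W RL=S RR=S
t=21: FL=W FR=W RL=S RR=S
t=26: FL=S FR=S RL=W RR=W


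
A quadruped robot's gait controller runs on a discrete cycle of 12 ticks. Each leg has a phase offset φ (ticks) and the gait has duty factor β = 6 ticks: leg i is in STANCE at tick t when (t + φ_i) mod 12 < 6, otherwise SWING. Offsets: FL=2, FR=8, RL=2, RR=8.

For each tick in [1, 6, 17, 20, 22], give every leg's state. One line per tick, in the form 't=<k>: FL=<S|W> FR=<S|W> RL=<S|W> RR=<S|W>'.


t=1: phase=(3,9,3,9) vs β=6 → FL=S FR=W RL=S RR=W
t=6: phase=(8,2,8,2) vs β=6 → FL=W FR=S RL=W RR=S
t=17: phase=(7,1,7,1) vs β=6 → FL=W FR=S RL=W RR=S
t=20: phase=(10,4,10,4) vs β=6 → FL=W FR=S RL=W RR=S
t=22: phase=(0,6,0,6) vs β=6 → FL=S FR=W RL=S RR=W

t=1: FL=S FR=W RL=S RR=W
t=6: FL=W FR=S RL=W RR=S
t=17: FL=W FR=S RL=W RR=S
t=20: FL=W FR=S RL=W RR=S
t=22: FL=S FR=W RL=S RR=W


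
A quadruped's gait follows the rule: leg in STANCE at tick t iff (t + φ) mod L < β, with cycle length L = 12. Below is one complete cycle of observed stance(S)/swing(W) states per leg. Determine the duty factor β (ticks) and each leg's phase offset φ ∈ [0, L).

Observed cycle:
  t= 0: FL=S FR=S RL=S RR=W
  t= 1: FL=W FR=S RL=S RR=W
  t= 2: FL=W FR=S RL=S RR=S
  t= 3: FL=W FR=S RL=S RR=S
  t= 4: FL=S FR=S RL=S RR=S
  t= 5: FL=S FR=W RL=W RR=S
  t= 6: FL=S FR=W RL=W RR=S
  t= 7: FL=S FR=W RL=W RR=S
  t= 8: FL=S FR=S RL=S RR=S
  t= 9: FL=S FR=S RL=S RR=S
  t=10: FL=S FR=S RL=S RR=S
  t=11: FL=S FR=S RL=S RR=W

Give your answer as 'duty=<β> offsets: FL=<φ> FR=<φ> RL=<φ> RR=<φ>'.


duty=9 offsets: FL=8 FR=4 RL=4 RR=10

duty β = stance ticks per leg = 9
FL: stance ticks = 9; W→S at t=4 → φ=8
FR: stance ticks = 9; W→S at t=8 → φ=4
RL: stance ticks = 9; W→S at t=8 → φ=4
RR: stance ticks = 9; W→S at t=2 → φ=10


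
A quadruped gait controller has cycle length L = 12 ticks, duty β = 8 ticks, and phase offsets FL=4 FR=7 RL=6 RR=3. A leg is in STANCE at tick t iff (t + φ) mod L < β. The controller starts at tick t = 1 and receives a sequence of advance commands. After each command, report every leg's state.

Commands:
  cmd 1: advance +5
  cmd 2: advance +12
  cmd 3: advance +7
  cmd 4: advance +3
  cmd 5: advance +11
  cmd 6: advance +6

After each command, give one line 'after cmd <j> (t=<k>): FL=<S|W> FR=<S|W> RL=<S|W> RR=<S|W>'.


after cmd 1 (t=6): FL=W FR=S RL=S RR=W
after cmd 2 (t=18): FL=W FR=S RL=S RR=W
after cmd 3 (t=25): FL=S FR=W RL=S RR=S
after cmd 4 (t=28): FL=W FR=W RL=W RR=S
after cmd 5 (t=39): FL=S FR=W RL=W RR=S
after cmd 6 (t=45): FL=S FR=S RL=S RR=S

start t=1: FL=S FR=W RL=S RR=S
cmd 1: advance +5 → t=6, phase=(10,1,0,9) → FL=W FR=S RL=S RR=W
cmd 2: advance +12 → t=18, phase=(10,1,0,9) → FL=W FR=S RL=S RR=W
cmd 3: advance +7 → t=25, phase=(5,8,7,4) → FL=S FR=W RL=S RR=S
cmd 4: advance +3 → t=28, phase=(8,11,10,7) → FL=W FR=W RL=W RR=S
cmd 5: advance +11 → t=39, phase=(7,10,9,6) → FL=S FR=W RL=W RR=S
cmd 6: advance +6 → t=45, phase=(1,4,3,0) → FL=S FR=S RL=S RR=S


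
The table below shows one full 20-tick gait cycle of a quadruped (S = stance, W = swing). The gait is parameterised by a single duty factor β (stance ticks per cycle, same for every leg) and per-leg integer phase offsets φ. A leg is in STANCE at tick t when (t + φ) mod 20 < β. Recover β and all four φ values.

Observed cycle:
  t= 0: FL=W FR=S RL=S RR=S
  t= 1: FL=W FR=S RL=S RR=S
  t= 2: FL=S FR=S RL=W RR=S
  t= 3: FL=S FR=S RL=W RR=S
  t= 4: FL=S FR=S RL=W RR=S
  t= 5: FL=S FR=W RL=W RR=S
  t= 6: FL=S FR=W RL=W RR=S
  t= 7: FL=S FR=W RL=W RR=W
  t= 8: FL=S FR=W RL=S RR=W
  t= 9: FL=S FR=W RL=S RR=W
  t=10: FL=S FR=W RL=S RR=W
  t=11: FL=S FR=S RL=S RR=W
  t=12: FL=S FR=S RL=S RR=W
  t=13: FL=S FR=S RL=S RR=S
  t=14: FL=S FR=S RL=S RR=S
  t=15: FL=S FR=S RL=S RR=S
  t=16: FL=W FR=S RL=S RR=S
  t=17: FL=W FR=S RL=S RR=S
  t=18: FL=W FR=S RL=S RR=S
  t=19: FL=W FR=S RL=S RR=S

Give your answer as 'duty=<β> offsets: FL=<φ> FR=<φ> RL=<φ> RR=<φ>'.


duty=14 offsets: FL=18 FR=9 RL=12 RR=7

duty β = stance ticks per leg = 14
FL: stance ticks = 14; W→S at t=2 → φ=18
FR: stance ticks = 14; W→S at t=11 → φ=9
RL: stance ticks = 14; W→S at t=8 → φ=12
RR: stance ticks = 14; W→S at t=13 → φ=7


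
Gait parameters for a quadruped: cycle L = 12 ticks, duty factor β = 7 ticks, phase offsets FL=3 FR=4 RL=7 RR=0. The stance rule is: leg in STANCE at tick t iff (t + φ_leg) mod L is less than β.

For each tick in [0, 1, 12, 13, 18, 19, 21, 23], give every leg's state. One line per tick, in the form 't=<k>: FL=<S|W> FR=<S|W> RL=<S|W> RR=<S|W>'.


t=0: phase=(3,4,7,0) vs β=7 → FL=S FR=S RL=W RR=S
t=1: phase=(4,5,8,1) vs β=7 → FL=S FR=S RL=W RR=S
t=12: phase=(3,4,7,0) vs β=7 → FL=S FR=S RL=W RR=S
t=13: phase=(4,5,8,1) vs β=7 → FL=S FR=S RL=W RR=S
t=18: phase=(9,10,1,6) vs β=7 → FL=W FR=W RL=S RR=S
t=19: phase=(10,11,2,7) vs β=7 → FL=W FR=W RL=S RR=W
t=21: phase=(0,1,4,9) vs β=7 → FL=S FR=S RL=S RR=W
t=23: phase=(2,3,6,11) vs β=7 → FL=S FR=S RL=S RR=W

t=0: FL=S FR=S RL=W RR=S
t=1: FL=S FR=S RL=W RR=S
t=12: FL=S FR=S RL=W RR=S
t=13: FL=S FR=S RL=W RR=S
t=18: FL=W FR=W RL=S RR=S
t=19: FL=W FR=W RL=S RR=W
t=21: FL=S FR=S RL=S RR=W
t=23: FL=S FR=S RL=S RR=W


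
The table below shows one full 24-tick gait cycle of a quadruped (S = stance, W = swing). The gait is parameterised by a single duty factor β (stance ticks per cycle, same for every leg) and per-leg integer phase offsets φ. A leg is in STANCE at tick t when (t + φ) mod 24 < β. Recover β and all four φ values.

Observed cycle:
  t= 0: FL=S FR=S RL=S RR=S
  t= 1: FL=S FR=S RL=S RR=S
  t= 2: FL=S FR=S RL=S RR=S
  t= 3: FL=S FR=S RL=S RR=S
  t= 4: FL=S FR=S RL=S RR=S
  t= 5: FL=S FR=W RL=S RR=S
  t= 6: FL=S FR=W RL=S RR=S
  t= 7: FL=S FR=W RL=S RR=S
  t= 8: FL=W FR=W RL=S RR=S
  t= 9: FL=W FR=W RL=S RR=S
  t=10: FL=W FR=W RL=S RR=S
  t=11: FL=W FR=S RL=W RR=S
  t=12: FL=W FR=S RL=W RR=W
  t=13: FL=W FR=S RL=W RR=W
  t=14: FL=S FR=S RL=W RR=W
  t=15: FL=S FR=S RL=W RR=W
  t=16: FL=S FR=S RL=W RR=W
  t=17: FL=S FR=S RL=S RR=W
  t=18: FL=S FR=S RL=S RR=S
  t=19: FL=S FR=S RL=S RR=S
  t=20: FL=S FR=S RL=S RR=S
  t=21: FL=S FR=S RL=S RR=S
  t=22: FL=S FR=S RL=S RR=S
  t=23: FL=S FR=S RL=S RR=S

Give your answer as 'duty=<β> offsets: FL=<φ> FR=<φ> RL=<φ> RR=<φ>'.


duty=18 offsets: FL=10 FR=13 RL=7 RR=6

duty β = stance ticks per leg = 18
FL: stance ticks = 18; W→S at t=14 → φ=10
FR: stance ticks = 18; W→S at t=11 → φ=13
RL: stance ticks = 18; W→S at t=17 → φ=7
RR: stance ticks = 18; W→S at t=18 → φ=6


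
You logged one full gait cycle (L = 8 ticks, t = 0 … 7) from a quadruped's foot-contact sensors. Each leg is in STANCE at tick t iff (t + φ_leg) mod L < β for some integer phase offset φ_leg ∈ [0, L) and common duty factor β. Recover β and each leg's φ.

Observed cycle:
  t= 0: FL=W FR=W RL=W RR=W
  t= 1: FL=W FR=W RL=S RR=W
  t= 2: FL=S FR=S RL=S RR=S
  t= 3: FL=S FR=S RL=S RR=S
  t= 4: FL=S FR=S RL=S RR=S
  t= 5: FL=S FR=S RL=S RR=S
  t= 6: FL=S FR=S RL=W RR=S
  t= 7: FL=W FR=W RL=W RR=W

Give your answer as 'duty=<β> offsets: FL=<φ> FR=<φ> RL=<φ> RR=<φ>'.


duty=5 offsets: FL=6 FR=6 RL=7 RR=6

duty β = stance ticks per leg = 5
FL: stance ticks = 5; W→S at t=2 → φ=6
FR: stance ticks = 5; W→S at t=2 → φ=6
RL: stance ticks = 5; W→S at t=1 → φ=7
RR: stance ticks = 5; W→S at t=2 → φ=6


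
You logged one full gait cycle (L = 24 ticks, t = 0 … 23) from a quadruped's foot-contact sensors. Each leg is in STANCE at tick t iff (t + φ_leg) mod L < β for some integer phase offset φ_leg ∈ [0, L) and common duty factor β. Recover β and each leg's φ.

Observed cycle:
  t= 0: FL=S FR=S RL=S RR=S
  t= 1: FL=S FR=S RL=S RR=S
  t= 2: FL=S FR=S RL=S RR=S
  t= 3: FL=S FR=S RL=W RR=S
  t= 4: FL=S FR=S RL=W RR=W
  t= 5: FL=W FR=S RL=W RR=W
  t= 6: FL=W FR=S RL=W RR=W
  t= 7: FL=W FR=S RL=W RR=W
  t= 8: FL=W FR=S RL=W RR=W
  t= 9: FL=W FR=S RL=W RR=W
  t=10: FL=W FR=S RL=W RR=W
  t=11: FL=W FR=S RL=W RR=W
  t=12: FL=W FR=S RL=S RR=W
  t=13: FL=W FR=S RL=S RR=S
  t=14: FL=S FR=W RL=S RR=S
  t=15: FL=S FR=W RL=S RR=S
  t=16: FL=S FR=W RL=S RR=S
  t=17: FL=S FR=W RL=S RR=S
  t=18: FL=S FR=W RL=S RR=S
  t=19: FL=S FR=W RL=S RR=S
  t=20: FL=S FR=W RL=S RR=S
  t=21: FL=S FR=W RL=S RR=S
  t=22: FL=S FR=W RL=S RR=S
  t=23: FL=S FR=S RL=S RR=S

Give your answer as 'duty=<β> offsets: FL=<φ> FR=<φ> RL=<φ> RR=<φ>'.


duty β = stance ticks per leg = 15
FL: stance ticks = 15; W→S at t=14 → φ=10
FR: stance ticks = 15; W→S at t=23 → φ=1
RL: stance ticks = 15; W→S at t=12 → φ=12
RR: stance ticks = 15; W→S at t=13 → φ=11

duty=15 offsets: FL=10 FR=1 RL=12 RR=11


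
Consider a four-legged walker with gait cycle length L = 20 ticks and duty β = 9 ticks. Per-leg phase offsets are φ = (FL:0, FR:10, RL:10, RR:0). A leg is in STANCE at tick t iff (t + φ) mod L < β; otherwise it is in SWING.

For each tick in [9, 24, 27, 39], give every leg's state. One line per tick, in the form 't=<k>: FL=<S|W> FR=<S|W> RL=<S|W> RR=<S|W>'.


t=9: phase=(9,19,19,9) vs β=9 → FL=W FR=W RL=W RR=W
t=24: phase=(4,14,14,4) vs β=9 → FL=S FR=W RL=W RR=S
t=27: phase=(7,17,17,7) vs β=9 → FL=S FR=W RL=W RR=S
t=39: phase=(19,9,9,19) vs β=9 → FL=W FR=W RL=W RR=W

t=9: FL=W FR=W RL=W RR=W
t=24: FL=S FR=W RL=W RR=S
t=27: FL=S FR=W RL=W RR=S
t=39: FL=W FR=W RL=W RR=W


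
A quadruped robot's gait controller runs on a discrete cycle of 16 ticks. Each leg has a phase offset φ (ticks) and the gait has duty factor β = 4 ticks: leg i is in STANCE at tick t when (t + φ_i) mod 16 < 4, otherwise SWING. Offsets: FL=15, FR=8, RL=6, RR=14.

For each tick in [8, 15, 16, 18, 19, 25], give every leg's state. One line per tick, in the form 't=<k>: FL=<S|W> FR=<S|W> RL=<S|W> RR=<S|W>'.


t=8: phase=(7,0,14,6) vs β=4 → FL=W FR=S RL=W RR=W
t=15: phase=(14,7,5,13) vs β=4 → FL=W FR=W RL=W RR=W
t=16: phase=(15,8,6,14) vs β=4 → FL=W FR=W RL=W RR=W
t=18: phase=(1,10,8,0) vs β=4 → FL=S FR=W RL=W RR=S
t=19: phase=(2,11,9,1) vs β=4 → FL=S FR=W RL=W RR=S
t=25: phase=(8,1,15,7) vs β=4 → FL=W FR=S RL=W RR=W

t=8: FL=W FR=S RL=W RR=W
t=15: FL=W FR=W RL=W RR=W
t=16: FL=W FR=W RL=W RR=W
t=18: FL=S FR=W RL=W RR=S
t=19: FL=S FR=W RL=W RR=S
t=25: FL=W FR=S RL=W RR=W


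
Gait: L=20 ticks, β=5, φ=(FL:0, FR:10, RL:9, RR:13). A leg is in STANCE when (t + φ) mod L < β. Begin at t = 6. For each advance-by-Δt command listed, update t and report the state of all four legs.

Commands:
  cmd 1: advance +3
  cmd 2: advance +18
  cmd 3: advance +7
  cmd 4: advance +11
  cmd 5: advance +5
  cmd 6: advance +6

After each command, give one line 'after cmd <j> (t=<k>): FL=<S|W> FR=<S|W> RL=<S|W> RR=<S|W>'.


after cmd 1 (t=9): FL=W FR=W RL=W RR=S
after cmd 2 (t=27): FL=W FR=W RL=W RR=S
after cmd 3 (t=34): FL=W FR=S RL=S RR=W
after cmd 4 (t=45): FL=W FR=W RL=W RR=W
after cmd 5 (t=50): FL=W FR=S RL=W RR=S
after cmd 6 (t=56): FL=W FR=W RL=W RR=W

start t=6: FL=W FR=W RL=W RR=W
cmd 1: advance +3 → t=9, phase=(9,19,18,2) → FL=W FR=W RL=W RR=S
cmd 2: advance +18 → t=27, phase=(7,17,16,0) → FL=W FR=W RL=W RR=S
cmd 3: advance +7 → t=34, phase=(14,4,3,7) → FL=W FR=S RL=S RR=W
cmd 4: advance +11 → t=45, phase=(5,15,14,18) → FL=W FR=W RL=W RR=W
cmd 5: advance +5 → t=50, phase=(10,0,19,3) → FL=W FR=S RL=W RR=S
cmd 6: advance +6 → t=56, phase=(16,6,5,9) → FL=W FR=W RL=W RR=W


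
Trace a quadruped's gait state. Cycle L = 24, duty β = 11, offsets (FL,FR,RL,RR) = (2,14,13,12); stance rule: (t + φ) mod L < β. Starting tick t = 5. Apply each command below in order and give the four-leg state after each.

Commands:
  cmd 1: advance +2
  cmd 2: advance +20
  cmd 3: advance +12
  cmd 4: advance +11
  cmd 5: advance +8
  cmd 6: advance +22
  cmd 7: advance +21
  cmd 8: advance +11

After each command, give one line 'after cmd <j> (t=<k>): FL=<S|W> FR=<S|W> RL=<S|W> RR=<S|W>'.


start t=5: FL=S FR=W RL=W RR=W
cmd 1: advance +2 → t=7, phase=(9,21,20,19) → FL=S FR=W RL=W RR=W
cmd 2: advance +20 → t=27, phase=(5,17,16,15) → FL=S FR=W RL=W RR=W
cmd 3: advance +12 → t=39, phase=(17,5,4,3) → FL=W FR=S RL=S RR=S
cmd 4: advance +11 → t=50, phase=(4,16,15,14) → FL=S FR=W RL=W RR=W
cmd 5: advance +8 → t=58, phase=(12,0,23,22) → FL=W FR=S RL=W RR=W
cmd 6: advance +22 → t=80, phase=(10,22,21,20) → FL=S FR=W RL=W RR=W
cmd 7: advance +21 → t=101, phase=(7,19,18,17) → FL=S FR=W RL=W RR=W
cmd 8: advance +11 → t=112, phase=(18,6,5,4) → FL=W FR=S RL=S RR=S

after cmd 1 (t=7): FL=S FR=W RL=W RR=W
after cmd 2 (t=27): FL=S FR=W RL=W RR=W
after cmd 3 (t=39): FL=W FR=S RL=S RR=S
after cmd 4 (t=50): FL=S FR=W RL=W RR=W
after cmd 5 (t=58): FL=W FR=S RL=W RR=W
after cmd 6 (t=80): FL=S FR=W RL=W RR=W
after cmd 7 (t=101): FL=S FR=W RL=W RR=W
after cmd 8 (t=112): FL=W FR=S RL=S RR=S


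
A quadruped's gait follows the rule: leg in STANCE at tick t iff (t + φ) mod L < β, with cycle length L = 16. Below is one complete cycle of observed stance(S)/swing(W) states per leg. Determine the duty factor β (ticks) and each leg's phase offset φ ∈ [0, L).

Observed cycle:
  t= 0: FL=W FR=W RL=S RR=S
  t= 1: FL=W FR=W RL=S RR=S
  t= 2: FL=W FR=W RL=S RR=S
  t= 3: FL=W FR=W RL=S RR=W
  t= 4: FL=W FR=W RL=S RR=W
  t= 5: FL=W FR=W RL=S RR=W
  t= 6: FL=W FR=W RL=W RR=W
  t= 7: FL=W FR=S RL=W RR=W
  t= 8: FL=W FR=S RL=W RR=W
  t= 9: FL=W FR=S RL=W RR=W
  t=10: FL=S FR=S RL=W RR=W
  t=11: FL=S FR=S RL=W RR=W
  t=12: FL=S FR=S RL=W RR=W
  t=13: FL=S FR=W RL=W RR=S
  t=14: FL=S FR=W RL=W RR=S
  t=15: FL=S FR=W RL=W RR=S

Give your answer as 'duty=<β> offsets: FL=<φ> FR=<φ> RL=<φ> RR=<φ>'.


duty=6 offsets: FL=6 FR=9 RL=0 RR=3

duty β = stance ticks per leg = 6
FL: stance ticks = 6; W→S at t=10 → φ=6
FR: stance ticks = 6; W→S at t=7 → φ=9
RL: stance ticks = 6; W→S at t=0 → φ=0
RR: stance ticks = 6; W→S at t=13 → φ=3


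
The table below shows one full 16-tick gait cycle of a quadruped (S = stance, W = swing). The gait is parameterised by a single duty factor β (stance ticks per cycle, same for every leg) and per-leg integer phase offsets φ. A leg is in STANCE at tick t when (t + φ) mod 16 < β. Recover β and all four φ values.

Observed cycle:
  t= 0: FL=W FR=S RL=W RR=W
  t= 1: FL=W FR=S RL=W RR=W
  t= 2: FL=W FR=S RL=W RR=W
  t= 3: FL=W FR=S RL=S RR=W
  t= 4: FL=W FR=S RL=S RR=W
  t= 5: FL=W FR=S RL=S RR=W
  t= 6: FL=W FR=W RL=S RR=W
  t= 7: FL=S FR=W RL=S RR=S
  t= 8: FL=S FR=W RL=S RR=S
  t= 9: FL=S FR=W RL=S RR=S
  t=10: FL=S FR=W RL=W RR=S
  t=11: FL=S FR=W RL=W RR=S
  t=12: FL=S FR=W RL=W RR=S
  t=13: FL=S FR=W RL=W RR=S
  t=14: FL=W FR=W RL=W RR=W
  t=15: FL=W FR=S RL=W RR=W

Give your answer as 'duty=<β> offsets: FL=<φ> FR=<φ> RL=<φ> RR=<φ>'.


duty β = stance ticks per leg = 7
FL: stance ticks = 7; W→S at t=7 → φ=9
FR: stance ticks = 7; W→S at t=15 → φ=1
RL: stance ticks = 7; W→S at t=3 → φ=13
RR: stance ticks = 7; W→S at t=7 → φ=9

duty=7 offsets: FL=9 FR=1 RL=13 RR=9
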